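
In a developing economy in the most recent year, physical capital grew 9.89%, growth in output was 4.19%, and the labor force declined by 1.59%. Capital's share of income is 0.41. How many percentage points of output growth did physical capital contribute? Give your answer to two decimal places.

4.05 percentage points

Contribution = share × growth = 0.41 × 9.89 = 4.0549 pp.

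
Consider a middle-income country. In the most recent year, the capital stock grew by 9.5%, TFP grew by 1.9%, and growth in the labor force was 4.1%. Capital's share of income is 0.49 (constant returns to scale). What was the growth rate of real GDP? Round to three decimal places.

Labor's share = 1 − 0.49 = 0.51.
The capital stock: 0.49 × 9.5 = 4.655 pp.
The labor force: 0.51 × 4.1 = 2.091 pp.
Output growth = 1.9 + 6.746 = 8.646%.

8.646%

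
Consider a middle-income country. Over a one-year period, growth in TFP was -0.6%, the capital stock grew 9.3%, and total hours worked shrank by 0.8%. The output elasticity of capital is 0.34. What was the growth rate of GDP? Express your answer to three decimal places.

2.034%

Labor's share = 1 − 0.34 = 0.66.
The capital stock: 0.34 × 9.3 = 3.162 pp.
Total hours worked: 0.66 × (-0.8) = -0.528 pp.
Output growth = -0.6 + 2.634 = 2.034%.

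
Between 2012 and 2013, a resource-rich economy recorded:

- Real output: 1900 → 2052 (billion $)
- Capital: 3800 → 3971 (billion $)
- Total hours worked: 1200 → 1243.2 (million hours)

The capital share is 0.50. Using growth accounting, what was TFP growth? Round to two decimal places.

3.95%

Real output growth = (2052 − 1900) / 1900 = 8%.
Capital growth = (3971 − 3800) / 3800 = 4.5%.
Total hours worked growth = (1243.2 − 1200) / 1200 = 3.6%.
Labor's share = 1 − 0.5 = 0.5.
Capital: 0.5 × 4.5 = 2.25 pp.
Total hours worked: 0.5 × 3.6 = 1.8 pp.
TFP growth = 8 − 4.05 = 3.95%.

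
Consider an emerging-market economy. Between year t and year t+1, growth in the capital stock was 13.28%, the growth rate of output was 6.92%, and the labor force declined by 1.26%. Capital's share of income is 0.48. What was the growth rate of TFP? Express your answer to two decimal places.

Labor's share = 1 − 0.48 = 0.52.
The capital stock: 0.48 × 13.28 = 6.3744 pp.
The labor force: 0.52 × (-1.26) = -0.6552 pp.
TFP growth = 6.92 − 5.7192 = 1.2008%.

1.20%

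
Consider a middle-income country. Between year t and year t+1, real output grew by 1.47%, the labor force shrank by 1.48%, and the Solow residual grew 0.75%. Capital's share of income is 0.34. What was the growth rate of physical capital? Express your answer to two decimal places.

4.99%

Labor's share = 1 − 0.34 = 0.66.
gY = gA + 0.66×(-1.48) + 0.34×g.
0.34×g = 1.47 − 0.75 + 0.9768 = 1.6968.
g = 1.6968 / 0.34 = 4.9906%.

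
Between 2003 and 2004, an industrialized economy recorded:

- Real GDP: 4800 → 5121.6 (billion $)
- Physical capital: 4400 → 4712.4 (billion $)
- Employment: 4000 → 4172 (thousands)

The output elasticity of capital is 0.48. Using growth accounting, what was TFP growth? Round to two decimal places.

TFP grew 1.06%.

Real GDP growth = (5121.6 − 4800) / 4800 = 6.7%.
Physical capital growth = (4712.4 − 4400) / 4400 = 7.1%.
Employment growth = (4172 − 4000) / 4000 = 4.3%.
Labor's share = 1 − 0.48 = 0.52.
Physical capital: 0.48 × 7.1 = 3.408 pp.
Employment: 0.52 × 4.3 = 2.236 pp.
TFP growth = 6.7 − 5.644 = 1.056%.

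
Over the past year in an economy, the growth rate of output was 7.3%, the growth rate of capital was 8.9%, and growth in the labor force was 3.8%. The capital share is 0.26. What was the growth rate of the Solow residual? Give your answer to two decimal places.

Labor's share = 1 − 0.26 = 0.74.
Capital: 0.26 × 8.9 = 2.314 pp.
The labor force: 0.74 × 3.8 = 2.812 pp.
TFP growth = 7.3 − 5.126 = 2.174%.

The Solow residual growth was 2.17%.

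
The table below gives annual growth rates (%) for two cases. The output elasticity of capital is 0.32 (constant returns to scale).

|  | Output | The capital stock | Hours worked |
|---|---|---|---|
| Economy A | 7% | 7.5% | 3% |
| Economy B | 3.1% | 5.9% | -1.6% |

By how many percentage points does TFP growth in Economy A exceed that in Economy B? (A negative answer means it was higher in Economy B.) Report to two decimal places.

Labor's share = 1 − 0.32 = 0.68.
Economy A: TFP = 7 − 2.4 − 2.04 = 2.56%.
Economy B: TFP = 3.1 − 1.888 + 1.088 = 2.3%.
Difference = 2.56 − (2.3) = 0.26 pp.

0.26 percentage points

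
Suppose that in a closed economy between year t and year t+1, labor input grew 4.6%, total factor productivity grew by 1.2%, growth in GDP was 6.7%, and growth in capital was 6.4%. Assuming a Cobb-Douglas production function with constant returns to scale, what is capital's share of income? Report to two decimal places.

α = 0.50

gY = gA + α·gK + (1−α)·gL, so gY − gA − gL = α(gK − gL).
6.7 − 1.2 − 4.6 = α × (6.4 − 4.6).
0.9 = 1.8 α, so α = 0.5.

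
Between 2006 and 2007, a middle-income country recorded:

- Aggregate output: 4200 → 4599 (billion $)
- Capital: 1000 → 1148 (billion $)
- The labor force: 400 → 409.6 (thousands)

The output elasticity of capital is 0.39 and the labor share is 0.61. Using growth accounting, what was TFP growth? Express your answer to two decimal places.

TFP growth was 2.26%.

Aggregate output growth = (4599 − 4200) / 4200 = 9.5%.
Capital growth = (1148 − 1000) / 1000 = 14.8%.
The labor force growth = (409.6 − 400) / 400 = 2.4%.
Labor's share = 1 − 0.39 = 0.61.
Capital: 0.39 × 14.8 = 5.772 pp.
The labor force: 0.61 × 2.4 = 1.464 pp.
TFP growth = 9.5 − 7.236 = 2.264%.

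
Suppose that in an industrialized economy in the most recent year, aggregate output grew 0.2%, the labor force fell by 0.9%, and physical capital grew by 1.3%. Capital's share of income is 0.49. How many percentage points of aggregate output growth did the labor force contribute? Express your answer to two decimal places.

Labor's share = 1 − 0.49 = 0.51.
Contribution = share × growth = 0.51 × (-0.9) = -0.459 pp.

-0.46 percentage points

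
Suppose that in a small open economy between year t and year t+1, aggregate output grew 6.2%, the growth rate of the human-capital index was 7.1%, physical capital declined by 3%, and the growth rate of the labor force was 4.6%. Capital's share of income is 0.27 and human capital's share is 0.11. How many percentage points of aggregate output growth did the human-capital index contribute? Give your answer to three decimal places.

Contribution = share × growth = 0.11 × 7.1 = 0.781 pp.

0.781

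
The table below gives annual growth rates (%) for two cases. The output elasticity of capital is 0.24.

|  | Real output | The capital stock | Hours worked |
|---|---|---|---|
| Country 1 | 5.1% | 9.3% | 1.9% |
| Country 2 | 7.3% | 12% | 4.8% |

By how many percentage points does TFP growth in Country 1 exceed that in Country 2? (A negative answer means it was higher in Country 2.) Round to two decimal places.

0.65 percentage points

Labor's share = 1 − 0.24 = 0.76.
Country 1: TFP = 5.1 − 2.232 − 1.444 = 1.424%.
Country 2: TFP = 7.3 − 2.88 − 3.648 = 0.772%.
Difference = 1.424 − (0.772) = 0.652 pp.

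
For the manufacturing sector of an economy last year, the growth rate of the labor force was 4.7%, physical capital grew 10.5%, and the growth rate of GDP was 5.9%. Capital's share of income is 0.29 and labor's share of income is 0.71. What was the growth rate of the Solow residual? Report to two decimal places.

Labor's share = 1 − 0.29 = 0.71.
Physical capital: 0.29 × 10.5 = 3.045 pp.
The labor force: 0.71 × 4.7 = 3.337 pp.
TFP growth = 5.9 − 6.382 = -0.482%.

-0.48%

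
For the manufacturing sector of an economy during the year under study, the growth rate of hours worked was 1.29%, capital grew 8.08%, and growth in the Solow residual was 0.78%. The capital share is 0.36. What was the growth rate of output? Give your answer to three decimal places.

4.514%

Labor's share = 1 − 0.36 = 0.64.
Capital: 0.36 × 8.08 = 2.9088 pp.
Hours worked: 0.64 × 1.29 = 0.8256 pp.
Output growth = 0.78 + 3.7344 = 4.5144%.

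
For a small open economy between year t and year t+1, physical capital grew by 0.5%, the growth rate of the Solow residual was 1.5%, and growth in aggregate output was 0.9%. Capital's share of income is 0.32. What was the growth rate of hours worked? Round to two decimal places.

Labor's share = 1 − 0.32 = 0.68.
gY = gA + 0.32×0.5 + 0.68×g.
0.68×g = 0.9 − 1.5 − 0.16 = -0.76.
g = -0.76 / 0.68 = -1.1176%.

-1.12%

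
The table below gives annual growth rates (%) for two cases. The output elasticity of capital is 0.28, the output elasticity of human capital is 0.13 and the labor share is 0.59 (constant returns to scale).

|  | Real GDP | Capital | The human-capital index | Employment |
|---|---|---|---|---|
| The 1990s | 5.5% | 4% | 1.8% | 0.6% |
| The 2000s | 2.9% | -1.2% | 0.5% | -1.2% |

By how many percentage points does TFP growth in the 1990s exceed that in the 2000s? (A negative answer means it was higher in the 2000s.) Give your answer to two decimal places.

-0.09 percentage points

Labor's share = 1 − 0.28 − 0.13 = 0.59.
The 1990s: TFP = 5.5 − 1.12 − 0.234 − 0.354 = 3.792%.
The 2000s: TFP = 2.9 + 0.336 − 0.065 + 0.708 = 3.879%.
Difference = 3.792 − (3.879) = -0.087 pp.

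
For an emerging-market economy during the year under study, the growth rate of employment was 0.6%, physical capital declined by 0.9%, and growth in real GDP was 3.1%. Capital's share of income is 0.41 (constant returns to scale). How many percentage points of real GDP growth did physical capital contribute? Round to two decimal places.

Contribution = share × growth = 0.41 × (-0.9) = -0.369 pp.

-0.37 pp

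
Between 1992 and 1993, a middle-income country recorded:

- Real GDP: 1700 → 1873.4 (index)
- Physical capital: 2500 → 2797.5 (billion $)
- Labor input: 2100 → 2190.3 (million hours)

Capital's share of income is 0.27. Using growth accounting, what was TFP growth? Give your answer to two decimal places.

Real GDP growth = (1873.4 − 1700) / 1700 = 10.2%.
Physical capital growth = (2797.5 − 2500) / 2500 = 11.9%.
Labor input growth = (2190.3 − 2100) / 2100 = 4.3%.
Labor's share = 1 − 0.27 = 0.73.
Physical capital: 0.27 × 11.9 = 3.213 pp.
Labor input: 0.73 × 4.3 = 3.139 pp.
TFP growth = 10.2 − 6.352 = 3.848%.

3.85%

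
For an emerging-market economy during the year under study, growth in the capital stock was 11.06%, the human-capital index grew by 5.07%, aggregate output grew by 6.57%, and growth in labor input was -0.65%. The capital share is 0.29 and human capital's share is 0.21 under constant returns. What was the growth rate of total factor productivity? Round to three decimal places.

Labor's share = 1 − 0.29 − 0.21 = 0.5.
The capital stock: 0.29 × 11.06 = 3.2074 pp.
The human-capital index: 0.21 × 5.07 = 1.0647 pp.
Labor input: 0.5 × (-0.65) = -0.325 pp.
TFP growth = 6.57 − 3.9471 = 2.6229%.

2.623%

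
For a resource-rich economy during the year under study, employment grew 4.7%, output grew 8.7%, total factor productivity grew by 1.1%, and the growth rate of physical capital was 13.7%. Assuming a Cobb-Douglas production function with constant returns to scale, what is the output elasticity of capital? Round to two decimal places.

gY = gA + α·gK + (1−α)·gL, so gY − gA − gL = α(gK − gL).
8.7 − 1.1 − 4.7 = α × (13.7 − 4.7).
2.9 = 9 α, so α = 0.3222.

α = 0.32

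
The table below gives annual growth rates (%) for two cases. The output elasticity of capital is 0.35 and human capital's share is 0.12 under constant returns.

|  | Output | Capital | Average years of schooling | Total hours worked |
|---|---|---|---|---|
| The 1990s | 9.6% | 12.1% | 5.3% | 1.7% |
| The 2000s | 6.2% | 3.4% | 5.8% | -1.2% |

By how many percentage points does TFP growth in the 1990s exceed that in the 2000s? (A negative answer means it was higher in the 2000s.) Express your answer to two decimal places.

-1.12 percentage points

Labor's share = 1 − 0.35 − 0.12 = 0.53.
The 1990s: TFP = 9.6 − 4.235 − 0.636 − 0.901 = 3.828%.
The 2000s: TFP = 6.2 − 1.19 − 0.696 + 0.636 = 4.95%.
Difference = 3.828 − (4.95) = -1.122 pp.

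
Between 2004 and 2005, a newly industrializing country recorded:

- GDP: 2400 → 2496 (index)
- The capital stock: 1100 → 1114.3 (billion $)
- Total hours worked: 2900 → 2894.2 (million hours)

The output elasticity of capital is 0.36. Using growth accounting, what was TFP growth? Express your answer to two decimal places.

GDP growth = (2496 − 2400) / 2400 = 4%.
The capital stock growth = (1114.3 − 1100) / 1100 = 1.3%.
Total hours worked growth = (2894.2 − 2900) / 2900 = -0.2%.
Labor's share = 1 − 0.36 = 0.64.
The capital stock: 0.36 × 1.3 = 0.468 pp.
Total hours worked: 0.64 × (-0.2) = -0.128 pp.
TFP growth = 4 − 0.34 = 3.66%.

TFP grew 3.66%.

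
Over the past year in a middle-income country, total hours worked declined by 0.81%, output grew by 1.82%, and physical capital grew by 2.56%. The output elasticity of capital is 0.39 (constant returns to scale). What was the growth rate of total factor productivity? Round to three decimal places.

Total factor productivity grew 1.316%.

Labor's share = 1 − 0.39 = 0.61.
Physical capital: 0.39 × 2.56 = 0.9984 pp.
Total hours worked: 0.61 × (-0.81) = -0.4941 pp.
TFP growth = 1.82 − 0.5043 = 1.3157%.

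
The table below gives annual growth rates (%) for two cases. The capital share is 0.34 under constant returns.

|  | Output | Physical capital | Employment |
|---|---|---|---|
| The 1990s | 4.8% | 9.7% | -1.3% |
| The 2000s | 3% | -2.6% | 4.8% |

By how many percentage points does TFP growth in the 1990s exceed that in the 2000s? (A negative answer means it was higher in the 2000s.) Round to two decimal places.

1.64 percentage points

Labor's share = 1 − 0.34 = 0.66.
The 1990s: TFP = 4.8 − 3.298 + 0.858 = 2.36%.
The 2000s: TFP = 3 + 0.884 − 3.168 = 0.716%.
Difference = 2.36 − (0.716) = 1.644 pp.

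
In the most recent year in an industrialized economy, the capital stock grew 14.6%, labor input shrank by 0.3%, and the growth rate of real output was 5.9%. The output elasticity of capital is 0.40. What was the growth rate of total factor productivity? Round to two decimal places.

Total factor productivity growth was 0.24%.

Labor's share = 1 − 0.4 = 0.6.
The capital stock: 0.4 × 14.6 = 5.84 pp.
Labor input: 0.6 × (-0.3) = -0.18 pp.
TFP growth = 5.9 − 5.66 = 0.24%.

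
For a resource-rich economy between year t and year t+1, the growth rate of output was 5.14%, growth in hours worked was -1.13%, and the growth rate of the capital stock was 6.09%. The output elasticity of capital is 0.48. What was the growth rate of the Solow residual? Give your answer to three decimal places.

2.804%

Labor's share = 1 − 0.48 = 0.52.
The capital stock: 0.48 × 6.09 = 2.9232 pp.
Hours worked: 0.52 × (-1.13) = -0.5876 pp.
TFP growth = 5.14 − 2.3356 = 2.8044%.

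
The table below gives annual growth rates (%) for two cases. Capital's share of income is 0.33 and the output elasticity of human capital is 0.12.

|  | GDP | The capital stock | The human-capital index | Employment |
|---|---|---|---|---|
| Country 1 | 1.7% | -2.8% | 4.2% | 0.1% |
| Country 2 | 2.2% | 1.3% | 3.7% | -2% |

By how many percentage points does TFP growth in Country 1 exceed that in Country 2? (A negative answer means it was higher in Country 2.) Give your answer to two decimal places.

-0.36 percentage points

Labor's share = 1 − 0.33 − 0.12 = 0.55.
Country 1: TFP = 1.7 + 0.924 − 0.504 − 0.055 = 2.065%.
Country 2: TFP = 2.2 − 0.429 − 0.444 + 1.1 = 2.427%.
Difference = 2.065 − (2.427) = -0.362 pp.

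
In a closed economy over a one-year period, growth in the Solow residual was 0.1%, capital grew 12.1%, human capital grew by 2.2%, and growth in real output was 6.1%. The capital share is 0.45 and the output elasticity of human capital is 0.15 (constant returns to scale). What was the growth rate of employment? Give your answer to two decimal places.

Labor's share = 1 − 0.45 − 0.15 = 0.4.
gY = gA + 0.45×12.1 + 0.15×2.2 + 0.4×g.
0.4×g = 6.1 − 0.1 − 5.775 = 0.225.
g = 0.225 / 0.4 = 0.5625%.

Employment grew 0.56%.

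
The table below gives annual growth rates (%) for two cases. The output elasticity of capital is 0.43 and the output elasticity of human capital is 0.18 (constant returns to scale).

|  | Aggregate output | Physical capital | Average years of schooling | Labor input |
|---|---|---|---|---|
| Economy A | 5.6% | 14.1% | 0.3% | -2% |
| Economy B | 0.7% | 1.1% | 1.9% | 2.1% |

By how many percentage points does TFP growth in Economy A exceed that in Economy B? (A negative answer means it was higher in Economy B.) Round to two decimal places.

1.20 percentage points

Labor's share = 1 − 0.43 − 0.18 = 0.39.
Economy A: TFP = 5.6 − 6.063 − 0.054 + 0.78 = 0.263%.
Economy B: TFP = 0.7 − 0.473 − 0.342 − 0.819 = -0.934%.
Difference = 0.263 − (-0.934) = 1.197 pp.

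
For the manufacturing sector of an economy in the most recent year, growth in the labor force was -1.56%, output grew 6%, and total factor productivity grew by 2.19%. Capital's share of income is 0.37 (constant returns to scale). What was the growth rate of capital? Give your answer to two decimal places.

Labor's share = 1 − 0.37 = 0.63.
gY = gA + 0.63×(-1.56) + 0.37×g.
0.37×g = 6 − 2.19 + 0.9828 = 4.7928.
g = 4.7928 / 0.37 = 12.9535%.

12.95%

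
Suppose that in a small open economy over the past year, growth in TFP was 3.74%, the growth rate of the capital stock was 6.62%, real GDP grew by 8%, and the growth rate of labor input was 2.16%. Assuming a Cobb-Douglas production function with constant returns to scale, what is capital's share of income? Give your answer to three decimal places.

Capital's share of income is 0.471.

gY = gA + α·gK + (1−α)·gL, so gY − gA − gL = α(gK − gL).
8 − 3.74 − 2.16 = α × (6.62 − 2.16).
2.1 = 4.46 α, so α = 0.47085.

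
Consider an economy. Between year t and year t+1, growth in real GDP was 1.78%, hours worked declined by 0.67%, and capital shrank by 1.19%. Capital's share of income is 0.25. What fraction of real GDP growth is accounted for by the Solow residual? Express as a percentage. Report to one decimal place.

144.9%

Labor's share = 1 − 0.25 = 0.75.
Capital: 0.25 × (-1.19) = -0.2975 pp.
Hours worked: 0.75 × (-0.67) = -0.5025 pp.
TFP growth = 1.78 + 0.8 = 2.58%.
TFP share of growth = 2.58 / 1.78 × 100 = 144.944%.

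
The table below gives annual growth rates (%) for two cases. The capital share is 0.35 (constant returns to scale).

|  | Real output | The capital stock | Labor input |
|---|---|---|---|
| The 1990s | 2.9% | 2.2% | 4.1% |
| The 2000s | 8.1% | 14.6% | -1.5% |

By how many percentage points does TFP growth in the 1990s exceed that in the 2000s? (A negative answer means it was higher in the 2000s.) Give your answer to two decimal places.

Labor's share = 1 − 0.35 = 0.65.
The 1990s: TFP = 2.9 − 0.77 − 2.665 = -0.535%.
The 2000s: TFP = 8.1 − 5.11 + 0.975 = 3.965%.
Difference = -0.535 − (3.965) = -4.5 pp.

-4.50 percentage points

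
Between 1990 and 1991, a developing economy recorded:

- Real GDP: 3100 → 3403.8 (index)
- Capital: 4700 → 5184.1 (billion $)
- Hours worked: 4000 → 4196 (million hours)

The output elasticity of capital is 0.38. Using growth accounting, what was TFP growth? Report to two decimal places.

2.85%

Real GDP growth = (3403.8 − 3100) / 3100 = 9.8%.
Capital growth = (5184.1 − 4700) / 4700 = 10.3%.
Hours worked growth = (4196 − 4000) / 4000 = 4.9%.
Labor's share = 1 − 0.38 = 0.62.
Capital: 0.38 × 10.3 = 3.914 pp.
Hours worked: 0.62 × 4.9 = 3.038 pp.
TFP growth = 9.8 − 6.952 = 2.848%.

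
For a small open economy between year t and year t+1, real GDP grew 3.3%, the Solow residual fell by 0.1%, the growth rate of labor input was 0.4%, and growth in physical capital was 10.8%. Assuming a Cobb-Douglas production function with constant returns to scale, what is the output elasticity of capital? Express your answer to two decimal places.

The output elasticity of capital is 0.29.

gY = gA + α·gK + (1−α)·gL, so gY − gA − gL = α(gK − gL).
3.3 + 0.1 − 0.4 = α × (10.8 − 0.4).
3 = 10.4 α, so α = 0.2885.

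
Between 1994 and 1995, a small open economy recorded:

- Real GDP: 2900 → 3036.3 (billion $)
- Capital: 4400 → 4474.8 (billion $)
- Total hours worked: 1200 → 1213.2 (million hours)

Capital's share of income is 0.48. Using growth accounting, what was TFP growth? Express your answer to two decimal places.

TFP grew 3.31%.

Real GDP growth = (3036.3 − 2900) / 2900 = 4.7%.
Capital growth = (4474.8 − 4400) / 4400 = 1.7%.
Total hours worked growth = (1213.2 − 1200) / 1200 = 1.1%.
Labor's share = 1 − 0.48 = 0.52.
Capital: 0.48 × 1.7 = 0.816 pp.
Total hours worked: 0.52 × 1.1 = 0.572 pp.
TFP growth = 4.7 − 1.388 = 3.312%.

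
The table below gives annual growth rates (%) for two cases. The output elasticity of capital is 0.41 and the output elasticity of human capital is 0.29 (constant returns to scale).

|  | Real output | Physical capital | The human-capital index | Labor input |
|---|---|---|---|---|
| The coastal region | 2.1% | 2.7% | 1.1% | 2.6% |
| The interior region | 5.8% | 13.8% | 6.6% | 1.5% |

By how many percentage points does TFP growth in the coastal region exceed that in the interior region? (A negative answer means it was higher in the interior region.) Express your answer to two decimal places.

2.12 percentage points

Labor's share = 1 − 0.41 − 0.29 = 0.3.
The coastal region: TFP = 2.1 − 1.107 − 0.319 − 0.78 = -0.106%.
The interior region: TFP = 5.8 − 5.658 − 1.914 − 0.45 = -2.222%.
Difference = -0.106 − (-2.222) = 2.116 pp.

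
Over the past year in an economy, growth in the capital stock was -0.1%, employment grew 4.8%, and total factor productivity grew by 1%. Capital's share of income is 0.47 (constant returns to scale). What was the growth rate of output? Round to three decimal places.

Labor's share = 1 − 0.47 = 0.53.
The capital stock: 0.47 × (-0.1) = -0.047 pp.
Employment: 0.53 × 4.8 = 2.544 pp.
Output growth = 1 + 2.497 = 3.497%.

3.497%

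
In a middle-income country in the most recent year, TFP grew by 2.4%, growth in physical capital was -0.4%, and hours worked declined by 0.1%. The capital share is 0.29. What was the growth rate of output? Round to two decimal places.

Labor's share = 1 − 0.29 = 0.71.
Physical capital: 0.29 × (-0.4) = -0.116 pp.
Hours worked: 0.71 × (-0.1) = -0.071 pp.
Output growth = 2.4 + (-0.187) = 2.213%.

2.21%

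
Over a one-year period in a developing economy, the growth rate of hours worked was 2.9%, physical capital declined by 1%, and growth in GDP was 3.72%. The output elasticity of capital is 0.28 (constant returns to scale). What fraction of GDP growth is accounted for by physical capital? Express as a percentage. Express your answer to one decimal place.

-7.5%

Physical capital contributed 0.28 × (-1) = -0.28 pp.
Share of growth = -0.28 / 3.72 × 100 = -7.527%.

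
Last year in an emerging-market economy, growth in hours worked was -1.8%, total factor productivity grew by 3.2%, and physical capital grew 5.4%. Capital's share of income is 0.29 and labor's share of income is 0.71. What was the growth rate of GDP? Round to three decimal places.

GDP grew 3.488%.

Labor's share = 1 − 0.29 = 0.71.
Physical capital: 0.29 × 5.4 = 1.566 pp.
Hours worked: 0.71 × (-1.8) = -1.278 pp.
Output growth = 3.2 + 0.288 = 3.488%.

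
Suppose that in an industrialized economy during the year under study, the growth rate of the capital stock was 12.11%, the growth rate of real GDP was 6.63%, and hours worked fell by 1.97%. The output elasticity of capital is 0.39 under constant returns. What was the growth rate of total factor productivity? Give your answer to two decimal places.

Labor's share = 1 − 0.39 = 0.61.
The capital stock: 0.39 × 12.11 = 4.7229 pp.
Hours worked: 0.61 × (-1.97) = -1.2017 pp.
TFP growth = 6.63 − 3.5212 = 3.1088%.

3.11%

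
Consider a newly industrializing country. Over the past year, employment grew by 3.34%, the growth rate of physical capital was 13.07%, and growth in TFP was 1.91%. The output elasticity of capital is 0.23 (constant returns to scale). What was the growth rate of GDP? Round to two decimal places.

Labor's share = 1 − 0.23 = 0.77.
Physical capital: 0.23 × 13.07 = 3.0061 pp.
Employment: 0.77 × 3.34 = 2.5718 pp.
Output growth = 1.91 + 5.5779 = 7.4879%.

GDP growth was 7.49%.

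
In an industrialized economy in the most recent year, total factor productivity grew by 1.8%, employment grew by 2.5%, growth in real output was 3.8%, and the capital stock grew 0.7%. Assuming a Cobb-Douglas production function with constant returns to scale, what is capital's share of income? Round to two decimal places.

gY = gA + α·gK + (1−α)·gL, so gY − gA − gL = α(gK − gL).
3.8 − 1.8 − 2.5 = α × (0.7 − 2.5).
-0.5 = -1.8 α, so α = 0.2778.

α = 0.28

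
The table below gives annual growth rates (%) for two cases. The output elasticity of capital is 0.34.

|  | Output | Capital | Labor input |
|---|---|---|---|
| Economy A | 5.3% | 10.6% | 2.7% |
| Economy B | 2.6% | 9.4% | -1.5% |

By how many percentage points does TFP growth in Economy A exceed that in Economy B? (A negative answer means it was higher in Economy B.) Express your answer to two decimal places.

Labor's share = 1 − 0.34 = 0.66.
Economy A: TFP = 5.3 − 3.604 − 1.782 = -0.086%.
Economy B: TFP = 2.6 − 3.196 + 0.99 = 0.394%.
Difference = -0.086 − (0.394) = -0.48 pp.

-0.48 percentage points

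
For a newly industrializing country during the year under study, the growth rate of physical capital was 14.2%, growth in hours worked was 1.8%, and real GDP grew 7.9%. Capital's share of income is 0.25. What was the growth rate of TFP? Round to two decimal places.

Labor's share = 1 − 0.25 = 0.75.
Physical capital: 0.25 × 14.2 = 3.55 pp.
Hours worked: 0.75 × 1.8 = 1.35 pp.
TFP growth = 7.9 − 4.9 = 3%.

3.00%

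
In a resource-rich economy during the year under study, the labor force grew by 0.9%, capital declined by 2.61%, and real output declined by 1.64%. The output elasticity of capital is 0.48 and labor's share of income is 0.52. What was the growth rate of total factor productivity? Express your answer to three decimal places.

-0.855%

Labor's share = 1 − 0.48 = 0.52.
Capital: 0.48 × (-2.61) = -1.2528 pp.
The labor force: 0.52 × 0.9 = 0.468 pp.
TFP growth = -1.64 + 0.7848 = -0.8552%.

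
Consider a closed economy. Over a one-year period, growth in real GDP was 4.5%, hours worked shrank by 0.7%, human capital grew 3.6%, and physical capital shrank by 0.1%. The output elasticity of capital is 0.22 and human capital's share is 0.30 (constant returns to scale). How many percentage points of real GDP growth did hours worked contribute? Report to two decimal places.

Labor's share = 1 − 0.22 − 0.3 = 0.48.
Contribution = share × growth = 0.48 × (-0.7) = -0.336 pp.

-0.34 percentage points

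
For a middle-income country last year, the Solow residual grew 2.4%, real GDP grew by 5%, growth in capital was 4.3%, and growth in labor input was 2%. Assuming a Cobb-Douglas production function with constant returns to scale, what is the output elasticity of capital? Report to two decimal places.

The output elasticity of capital is 0.26.

gY = gA + α·gK + (1−α)·gL, so gY − gA − gL = α(gK − gL).
5 − 2.4 − 2 = α × (4.3 − 2).
0.6 = 2.3 α, so α = 0.2609.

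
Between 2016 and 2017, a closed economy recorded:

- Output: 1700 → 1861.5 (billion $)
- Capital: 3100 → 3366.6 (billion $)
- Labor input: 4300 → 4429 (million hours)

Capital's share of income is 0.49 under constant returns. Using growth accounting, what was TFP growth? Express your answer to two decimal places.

Output growth = (1861.5 − 1700) / 1700 = 9.5%.
Capital growth = (3366.6 − 3100) / 3100 = 8.6%.
Labor input growth = (4429 − 4300) / 4300 = 3%.
Labor's share = 1 − 0.49 = 0.51.
Capital: 0.49 × 8.6 = 4.214 pp.
Labor input: 0.51 × 3 = 1.53 pp.
TFP growth = 9.5 − 5.744 = 3.756%.

3.76%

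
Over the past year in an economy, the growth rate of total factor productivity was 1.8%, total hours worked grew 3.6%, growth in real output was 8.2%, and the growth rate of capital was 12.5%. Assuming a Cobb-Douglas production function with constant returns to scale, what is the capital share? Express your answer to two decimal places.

gY = gA + α·gK + (1−α)·gL, so gY − gA − gL = α(gK − gL).
8.2 − 1.8 − 3.6 = α × (12.5 − 3.6).
2.8 = 8.9 α, so α = 0.3146.

α = 0.31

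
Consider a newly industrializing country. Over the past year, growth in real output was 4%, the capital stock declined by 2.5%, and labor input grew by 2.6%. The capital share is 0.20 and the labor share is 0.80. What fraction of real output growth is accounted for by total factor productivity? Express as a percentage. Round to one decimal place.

Labor's share = 1 − 0.2 = 0.8.
The capital stock: 0.2 × (-2.5) = -0.5 pp.
Labor input: 0.8 × 2.6 = 2.08 pp.
TFP growth = 4 − 1.58 = 2.42%.
TFP share of growth = 2.42 / 4 × 100 = 60.5%.

60.5%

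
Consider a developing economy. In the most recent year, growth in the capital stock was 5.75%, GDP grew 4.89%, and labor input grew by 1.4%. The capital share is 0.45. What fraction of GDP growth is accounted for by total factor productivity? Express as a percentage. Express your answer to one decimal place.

Labor's share = 1 − 0.45 = 0.55.
The capital stock: 0.45 × 5.75 = 2.5875 pp.
Labor input: 0.55 × 1.4 = 0.77 pp.
TFP growth = 4.89 − 3.3575 = 1.5325%.
TFP share of growth = 1.5325 / 4.89 × 100 = 31.339%.

Total factor productivity accounted for 31.3% of growth.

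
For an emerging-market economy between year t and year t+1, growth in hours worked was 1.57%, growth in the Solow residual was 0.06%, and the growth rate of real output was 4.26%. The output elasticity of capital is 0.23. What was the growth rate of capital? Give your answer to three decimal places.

13.005%

Labor's share = 1 − 0.23 = 0.77.
gY = gA + 0.77×1.57 + 0.23×g.
0.23×g = 4.26 − 0.06 − 1.2089 = 2.9911.
g = 2.9911 / 0.23 = 13.00478%.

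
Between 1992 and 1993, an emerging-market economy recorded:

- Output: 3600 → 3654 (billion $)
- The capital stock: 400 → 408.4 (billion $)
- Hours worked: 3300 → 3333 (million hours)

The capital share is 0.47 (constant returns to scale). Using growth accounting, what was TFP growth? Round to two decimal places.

Output growth = (3654 − 3600) / 3600 = 1.5%.
The capital stock growth = (408.4 − 400) / 400 = 2.1%.
Hours worked growth = (3333 − 3300) / 3300 = 1%.
Labor's share = 1 − 0.47 = 0.53.
The capital stock: 0.47 × 2.1 = 0.987 pp.
Hours worked: 0.53 × 1 = 0.53 pp.
TFP growth = 1.5 − 1.517 = -0.017%.

-0.02%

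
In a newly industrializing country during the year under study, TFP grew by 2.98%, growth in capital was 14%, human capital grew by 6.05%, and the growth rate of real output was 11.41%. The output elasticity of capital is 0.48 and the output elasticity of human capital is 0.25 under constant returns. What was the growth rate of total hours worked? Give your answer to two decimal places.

0.73%

Labor's share = 1 − 0.48 − 0.25 = 0.27.
gY = gA + 0.48×14 + 0.25×6.05 + 0.27×g.
0.27×g = 11.41 − 2.98 − 8.2325 = 0.1975.
g = 0.1975 / 0.27 = 0.7315%.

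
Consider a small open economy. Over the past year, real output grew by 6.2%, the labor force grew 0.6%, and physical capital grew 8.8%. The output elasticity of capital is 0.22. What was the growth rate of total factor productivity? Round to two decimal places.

Total factor productivity growth was 3.80%.

Labor's share = 1 − 0.22 = 0.78.
Physical capital: 0.22 × 8.8 = 1.936 pp.
The labor force: 0.78 × 0.6 = 0.468 pp.
TFP growth = 6.2 − 2.404 = 3.796%.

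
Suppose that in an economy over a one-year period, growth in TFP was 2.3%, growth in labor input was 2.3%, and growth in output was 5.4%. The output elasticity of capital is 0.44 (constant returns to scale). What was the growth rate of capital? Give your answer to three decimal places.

4.118%

Labor's share = 1 − 0.44 = 0.56.
gY = gA + 0.56×2.3 + 0.44×g.
0.44×g = 5.4 − 2.3 − 1.288 = 1.812.
g = 1.812 / 0.44 = 4.11818%.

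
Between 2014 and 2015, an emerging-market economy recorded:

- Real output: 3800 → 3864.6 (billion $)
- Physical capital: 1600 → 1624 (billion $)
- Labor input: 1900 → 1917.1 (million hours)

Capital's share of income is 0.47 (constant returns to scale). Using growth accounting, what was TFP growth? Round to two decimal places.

0.52%

Real output growth = (3864.6 − 3800) / 3800 = 1.7%.
Physical capital growth = (1624 − 1600) / 1600 = 1.5%.
Labor input growth = (1917.1 − 1900) / 1900 = 0.9%.
Labor's share = 1 − 0.47 = 0.53.
Physical capital: 0.47 × 1.5 = 0.705 pp.
Labor input: 0.53 × 0.9 = 0.477 pp.
TFP growth = 1.7 − 1.182 = 0.518%.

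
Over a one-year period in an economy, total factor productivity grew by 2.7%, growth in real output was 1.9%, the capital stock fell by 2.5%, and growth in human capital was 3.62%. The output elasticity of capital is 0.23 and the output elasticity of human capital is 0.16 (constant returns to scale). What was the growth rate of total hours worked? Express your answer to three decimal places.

-1.318%

Labor's share = 1 − 0.23 − 0.16 = 0.61.
gY = gA + 0.23×(-2.5) + 0.16×3.62 + 0.61×g.
0.61×g = 1.9 − 2.7 − 0.0042 = -0.8042.
g = -0.8042 / 0.61 = -1.31836%.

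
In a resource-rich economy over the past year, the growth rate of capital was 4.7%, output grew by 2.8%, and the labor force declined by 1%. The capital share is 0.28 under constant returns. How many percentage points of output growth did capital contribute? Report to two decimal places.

1.32 percentage points

Contribution = share × growth = 0.28 × 4.7 = 1.316 pp.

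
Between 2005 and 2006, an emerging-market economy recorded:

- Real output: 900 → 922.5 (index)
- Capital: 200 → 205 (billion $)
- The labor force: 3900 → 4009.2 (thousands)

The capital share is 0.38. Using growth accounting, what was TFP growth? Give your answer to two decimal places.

Real output growth = (922.5 − 900) / 900 = 2.5%.
Capital growth = (205 − 200) / 200 = 2.5%.
The labor force growth = (4009.2 − 3900) / 3900 = 2.8%.
Labor's share = 1 − 0.38 = 0.62.
Capital: 0.38 × 2.5 = 0.95 pp.
The labor force: 0.62 × 2.8 = 1.736 pp.
TFP growth = 2.5 − 2.686 = -0.186%.

-0.19%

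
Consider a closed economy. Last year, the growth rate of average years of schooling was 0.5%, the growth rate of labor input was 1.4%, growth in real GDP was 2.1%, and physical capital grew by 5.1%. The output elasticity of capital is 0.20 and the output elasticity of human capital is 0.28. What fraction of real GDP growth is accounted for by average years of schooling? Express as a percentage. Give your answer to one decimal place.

Average years of schooling accounted for 6.7% of growth.

Average years of schooling contributed 0.28 × 0.5 = 0.14 pp.
Share of growth = 0.14 / 2.1 × 100 = 6.667%.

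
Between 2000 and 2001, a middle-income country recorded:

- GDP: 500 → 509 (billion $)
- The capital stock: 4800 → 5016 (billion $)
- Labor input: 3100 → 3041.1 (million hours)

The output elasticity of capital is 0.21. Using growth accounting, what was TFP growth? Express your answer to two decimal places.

GDP growth = (509 − 500) / 500 = 1.8%.
The capital stock growth = (5016 − 4800) / 4800 = 4.5%.
Labor input growth = (3041.1 − 3100) / 3100 = -1.9%.
Labor's share = 1 − 0.21 = 0.79.
The capital stock: 0.21 × 4.5 = 0.945 pp.
Labor input: 0.79 × (-1.9) = -1.501 pp.
TFP growth = 1.8 + 0.556 = 2.356%.

2.36%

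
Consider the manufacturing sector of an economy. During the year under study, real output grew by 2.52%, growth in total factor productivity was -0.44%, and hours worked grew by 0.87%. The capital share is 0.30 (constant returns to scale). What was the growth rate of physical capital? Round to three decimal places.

Labor's share = 1 − 0.3 = 0.7.
gY = gA + 0.7×0.87 + 0.3×g.
0.3×g = 2.52 + 0.44 − 0.609 = 2.351.
g = 2.351 / 0.3 = 7.83667%.

7.837%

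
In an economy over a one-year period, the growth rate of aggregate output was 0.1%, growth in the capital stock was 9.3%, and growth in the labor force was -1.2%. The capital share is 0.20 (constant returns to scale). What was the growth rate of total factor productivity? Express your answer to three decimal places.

-0.800%

Labor's share = 1 − 0.2 = 0.8.
The capital stock: 0.2 × 9.3 = 1.86 pp.
The labor force: 0.8 × (-1.2) = -0.96 pp.
TFP growth = 0.1 − 0.9 = -0.8%.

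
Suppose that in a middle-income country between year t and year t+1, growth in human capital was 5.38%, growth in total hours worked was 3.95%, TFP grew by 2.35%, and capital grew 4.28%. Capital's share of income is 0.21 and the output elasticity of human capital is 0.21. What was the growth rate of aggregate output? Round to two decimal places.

6.67%

Labor's share = 1 − 0.21 − 0.21 = 0.58.
Capital: 0.21 × 4.28 = 0.8988 pp.
Human capital: 0.21 × 5.38 = 1.1298 pp.
Total hours worked: 0.58 × 3.95 = 2.291 pp.
Output growth = 2.35 + 4.3196 = 6.6696%.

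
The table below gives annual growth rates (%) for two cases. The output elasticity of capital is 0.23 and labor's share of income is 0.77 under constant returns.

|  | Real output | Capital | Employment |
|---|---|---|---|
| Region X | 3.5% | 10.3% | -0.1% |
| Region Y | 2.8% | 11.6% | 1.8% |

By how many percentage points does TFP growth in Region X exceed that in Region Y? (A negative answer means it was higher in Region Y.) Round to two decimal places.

Labor's share = 1 − 0.23 = 0.77.
Region X: TFP = 3.5 − 2.369 + 0.077 = 1.208%.
Region Y: TFP = 2.8 − 2.668 − 1.386 = -1.254%.
Difference = 1.208 − (-1.254) = 2.462 pp.

2.46 percentage points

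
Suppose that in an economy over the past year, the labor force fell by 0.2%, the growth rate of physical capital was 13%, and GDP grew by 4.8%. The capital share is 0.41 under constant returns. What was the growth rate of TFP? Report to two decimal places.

Labor's share = 1 − 0.41 = 0.59.
Physical capital: 0.41 × 13 = 5.33 pp.
The labor force: 0.59 × (-0.2) = -0.118 pp.
TFP growth = 4.8 − 5.212 = -0.412%.

-0.41%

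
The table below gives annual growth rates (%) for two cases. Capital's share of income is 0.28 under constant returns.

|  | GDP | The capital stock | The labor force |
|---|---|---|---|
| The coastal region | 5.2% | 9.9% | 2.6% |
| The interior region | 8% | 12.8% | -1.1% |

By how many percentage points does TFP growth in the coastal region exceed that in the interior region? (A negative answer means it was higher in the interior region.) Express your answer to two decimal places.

-4.65 percentage points

Labor's share = 1 − 0.28 = 0.72.
The coastal region: TFP = 5.2 − 2.772 − 1.872 = 0.556%.
The interior region: TFP = 8 − 3.584 + 0.792 = 5.208%.
Difference = 0.556 − (5.208) = -4.652 pp.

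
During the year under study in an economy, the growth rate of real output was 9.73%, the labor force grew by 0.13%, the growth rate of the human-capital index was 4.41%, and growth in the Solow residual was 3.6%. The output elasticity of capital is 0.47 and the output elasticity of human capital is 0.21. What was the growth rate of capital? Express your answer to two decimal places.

Labor's share = 1 − 0.47 − 0.21 = 0.32.
gY = gA + 0.21×4.41 + 0.32×0.13 + 0.47×g.
0.47×g = 9.73 − 3.6 − 0.9677 = 5.1623.
g = 5.1623 / 0.47 = 10.9836%.

10.98%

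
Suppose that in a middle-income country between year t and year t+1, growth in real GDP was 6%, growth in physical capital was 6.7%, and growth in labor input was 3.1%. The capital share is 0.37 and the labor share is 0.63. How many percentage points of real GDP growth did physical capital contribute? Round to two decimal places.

Contribution = share × growth = 0.37 × 6.7 = 2.479 pp.

2.48 percentage points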